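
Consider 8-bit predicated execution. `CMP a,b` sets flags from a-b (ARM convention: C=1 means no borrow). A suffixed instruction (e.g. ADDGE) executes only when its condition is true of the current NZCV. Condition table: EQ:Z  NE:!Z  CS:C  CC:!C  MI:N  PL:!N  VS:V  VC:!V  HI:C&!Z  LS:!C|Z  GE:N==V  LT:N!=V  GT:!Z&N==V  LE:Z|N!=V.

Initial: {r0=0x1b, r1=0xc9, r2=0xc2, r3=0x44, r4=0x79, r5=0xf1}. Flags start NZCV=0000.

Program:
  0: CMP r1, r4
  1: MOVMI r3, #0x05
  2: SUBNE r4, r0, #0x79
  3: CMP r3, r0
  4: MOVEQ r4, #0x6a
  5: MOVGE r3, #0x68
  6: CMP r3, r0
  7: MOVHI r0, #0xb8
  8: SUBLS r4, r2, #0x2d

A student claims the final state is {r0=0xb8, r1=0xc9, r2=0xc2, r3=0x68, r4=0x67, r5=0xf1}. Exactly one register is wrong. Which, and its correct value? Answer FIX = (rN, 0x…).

0: ✓ CMP  NZCV=0011
1: · MOVMI
2: ✓ SUBNE  r4←0xa2
3: ✓ CMP  NZCV=0010
4: · MOVEQ
5: ✓ MOVGE  r3←0x68
6: ✓ CMP  NZCV=0010
7: ✓ MOVHI  r0←0xb8
8: · SUBLS

FIX = (r4, 0xa2)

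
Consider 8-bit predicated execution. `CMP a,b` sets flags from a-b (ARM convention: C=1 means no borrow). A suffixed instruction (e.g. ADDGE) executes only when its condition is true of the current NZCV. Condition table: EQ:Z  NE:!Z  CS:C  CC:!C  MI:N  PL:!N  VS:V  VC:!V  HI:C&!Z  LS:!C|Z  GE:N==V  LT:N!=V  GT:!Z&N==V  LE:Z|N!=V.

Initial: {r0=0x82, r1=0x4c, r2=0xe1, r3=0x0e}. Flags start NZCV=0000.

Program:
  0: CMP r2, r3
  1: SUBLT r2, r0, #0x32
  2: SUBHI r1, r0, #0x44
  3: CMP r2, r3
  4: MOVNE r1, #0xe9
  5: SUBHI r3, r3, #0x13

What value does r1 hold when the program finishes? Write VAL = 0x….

VAL = 0xe9

[0] flags=1010 → (cmp)
[1] flags=1010 LT?T → r2=0x50
[2] flags=1010 HI?T → r1=0x3e
[3] flags=0010 → (cmp)
[4] flags=0010 NE?T → r1=0xe9
[5] flags=0010 HI?T → r3=0xfb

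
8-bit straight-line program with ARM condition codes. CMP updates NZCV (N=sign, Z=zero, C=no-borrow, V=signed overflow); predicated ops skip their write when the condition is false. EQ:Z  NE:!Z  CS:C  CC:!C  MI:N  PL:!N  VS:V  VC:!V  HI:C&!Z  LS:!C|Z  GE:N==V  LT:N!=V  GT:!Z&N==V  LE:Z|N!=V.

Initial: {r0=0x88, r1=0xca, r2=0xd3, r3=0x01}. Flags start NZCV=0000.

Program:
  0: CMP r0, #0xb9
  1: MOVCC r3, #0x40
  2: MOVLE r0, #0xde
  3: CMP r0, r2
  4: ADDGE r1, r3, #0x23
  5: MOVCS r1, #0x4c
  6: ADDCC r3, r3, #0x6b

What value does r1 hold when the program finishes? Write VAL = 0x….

VAL = 0x4c

[0] flags=1000 → (cmp)
[1] flags=1000 CC?T → r3=0x40
[2] flags=1000 LE?T → r0=0xde
[3] flags=0010 → (cmp)
[4] flags=0010 GE?T → r1=0x63
[5] flags=0010 CS?T → r1=0x4c
[6] flags=0010 CC?F → skip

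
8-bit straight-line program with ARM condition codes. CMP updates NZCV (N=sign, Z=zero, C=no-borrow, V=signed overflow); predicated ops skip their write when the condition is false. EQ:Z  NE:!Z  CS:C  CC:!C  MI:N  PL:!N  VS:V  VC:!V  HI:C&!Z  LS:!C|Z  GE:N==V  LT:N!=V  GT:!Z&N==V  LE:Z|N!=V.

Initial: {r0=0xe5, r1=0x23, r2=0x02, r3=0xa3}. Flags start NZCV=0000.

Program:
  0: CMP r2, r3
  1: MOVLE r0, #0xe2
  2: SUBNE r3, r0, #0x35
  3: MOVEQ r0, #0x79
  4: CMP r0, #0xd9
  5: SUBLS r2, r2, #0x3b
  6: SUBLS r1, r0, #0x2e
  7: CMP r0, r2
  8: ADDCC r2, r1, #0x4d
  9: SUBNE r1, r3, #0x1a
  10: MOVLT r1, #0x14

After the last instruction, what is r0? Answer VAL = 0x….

VAL = 0xe5

0: ✓ CMP  NZCV=0000
1: · MOVLE
2: ✓ SUBNE  r3←0xb0
3: · MOVEQ
4: ✓ CMP  NZCV=0010
5: · SUBLS
6: · SUBLS
7: ✓ CMP  NZCV=1010
8: · ADDCC
9: ✓ SUBNE  r1←0x96
10: ✓ MOVLT  r1←0x14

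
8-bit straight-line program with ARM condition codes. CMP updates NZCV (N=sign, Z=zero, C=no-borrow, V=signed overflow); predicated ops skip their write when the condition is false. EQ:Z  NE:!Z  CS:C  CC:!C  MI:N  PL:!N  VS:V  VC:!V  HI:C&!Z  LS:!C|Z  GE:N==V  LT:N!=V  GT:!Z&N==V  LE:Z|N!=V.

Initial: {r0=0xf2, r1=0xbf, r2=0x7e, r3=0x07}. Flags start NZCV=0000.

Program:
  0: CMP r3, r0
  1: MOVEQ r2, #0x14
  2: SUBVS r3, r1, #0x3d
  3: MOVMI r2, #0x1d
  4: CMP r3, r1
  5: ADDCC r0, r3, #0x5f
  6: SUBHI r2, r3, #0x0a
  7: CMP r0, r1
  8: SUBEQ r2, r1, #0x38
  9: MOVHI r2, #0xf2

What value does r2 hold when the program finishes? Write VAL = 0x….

VAL = 0x7e

0: ✓ CMP  NZCV=0000
1: · MOVEQ
2: · SUBVS
3: · MOVMI
4: ✓ CMP  NZCV=0000
5: ✓ ADDCC  r0←0x66
6: · SUBHI
7: ✓ CMP  NZCV=1001
8: · SUBEQ
9: · MOVHI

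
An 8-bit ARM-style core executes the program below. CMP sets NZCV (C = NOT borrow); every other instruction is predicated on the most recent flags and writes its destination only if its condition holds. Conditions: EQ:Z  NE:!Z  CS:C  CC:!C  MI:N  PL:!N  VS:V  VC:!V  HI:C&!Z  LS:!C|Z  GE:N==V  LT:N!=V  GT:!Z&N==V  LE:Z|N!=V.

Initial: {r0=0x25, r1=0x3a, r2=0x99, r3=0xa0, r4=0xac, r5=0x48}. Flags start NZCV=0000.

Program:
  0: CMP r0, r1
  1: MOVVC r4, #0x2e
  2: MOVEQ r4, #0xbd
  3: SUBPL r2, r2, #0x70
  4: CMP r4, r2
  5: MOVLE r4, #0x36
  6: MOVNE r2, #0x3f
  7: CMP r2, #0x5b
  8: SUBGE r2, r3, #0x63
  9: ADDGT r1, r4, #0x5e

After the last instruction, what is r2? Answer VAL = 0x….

VAL = 0x3f

0: ✓ CMP  NZCV=1000
1: ✓ MOVVC  r4←0x2e
2: · MOVEQ
3: · SUBPL
4: ✓ CMP  NZCV=1001
5: · MOVLE
6: ✓ MOVNE  r2←0x3f
7: ✓ CMP  NZCV=1000
8: · SUBGE
9: · ADDGT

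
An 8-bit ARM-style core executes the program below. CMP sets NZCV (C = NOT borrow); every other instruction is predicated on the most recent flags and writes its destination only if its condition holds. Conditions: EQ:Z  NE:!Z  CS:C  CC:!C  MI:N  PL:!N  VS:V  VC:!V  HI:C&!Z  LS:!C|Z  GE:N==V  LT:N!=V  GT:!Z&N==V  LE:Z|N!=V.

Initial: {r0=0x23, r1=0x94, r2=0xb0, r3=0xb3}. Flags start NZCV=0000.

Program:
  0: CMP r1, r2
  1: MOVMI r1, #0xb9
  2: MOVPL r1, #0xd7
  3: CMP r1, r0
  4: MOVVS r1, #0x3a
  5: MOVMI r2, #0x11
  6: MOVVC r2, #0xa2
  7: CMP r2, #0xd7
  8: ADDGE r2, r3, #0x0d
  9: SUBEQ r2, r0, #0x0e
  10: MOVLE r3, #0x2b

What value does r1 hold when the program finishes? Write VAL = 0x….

0: ✓ CMP  NZCV=1000
1: ✓ MOVMI  r1←0xb9
2: · MOVPL
3: ✓ CMP  NZCV=1010
4: · MOVVS
5: ✓ MOVMI  r2←0x11
6: ✓ MOVVC  r2←0xa2
7: ✓ CMP  NZCV=1000
8: · ADDGE
9: · SUBEQ
10: ✓ MOVLE  r3←0x2b

VAL = 0xb9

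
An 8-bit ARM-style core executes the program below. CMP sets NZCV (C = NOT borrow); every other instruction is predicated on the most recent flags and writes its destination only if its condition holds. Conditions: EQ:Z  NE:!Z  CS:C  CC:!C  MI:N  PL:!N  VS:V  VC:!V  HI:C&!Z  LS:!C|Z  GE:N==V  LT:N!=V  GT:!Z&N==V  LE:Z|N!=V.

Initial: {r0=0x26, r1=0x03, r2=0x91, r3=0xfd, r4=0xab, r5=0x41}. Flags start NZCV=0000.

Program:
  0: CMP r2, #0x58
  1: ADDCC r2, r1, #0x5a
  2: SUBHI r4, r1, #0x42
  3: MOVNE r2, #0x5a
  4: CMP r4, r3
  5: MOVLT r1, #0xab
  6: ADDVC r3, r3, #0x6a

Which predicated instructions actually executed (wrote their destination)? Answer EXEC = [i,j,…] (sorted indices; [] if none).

EXEC = [2,3,5,6]

0: ✓ CMP  NZCV=0011
1: · ADDCC
2: ✓ SUBHI  r4←0xc1
3: ✓ MOVNE  r2←0x5a
4: ✓ CMP  NZCV=1000
5: ✓ MOVLT  r1←0xab
6: ✓ ADDVC  r3←0x67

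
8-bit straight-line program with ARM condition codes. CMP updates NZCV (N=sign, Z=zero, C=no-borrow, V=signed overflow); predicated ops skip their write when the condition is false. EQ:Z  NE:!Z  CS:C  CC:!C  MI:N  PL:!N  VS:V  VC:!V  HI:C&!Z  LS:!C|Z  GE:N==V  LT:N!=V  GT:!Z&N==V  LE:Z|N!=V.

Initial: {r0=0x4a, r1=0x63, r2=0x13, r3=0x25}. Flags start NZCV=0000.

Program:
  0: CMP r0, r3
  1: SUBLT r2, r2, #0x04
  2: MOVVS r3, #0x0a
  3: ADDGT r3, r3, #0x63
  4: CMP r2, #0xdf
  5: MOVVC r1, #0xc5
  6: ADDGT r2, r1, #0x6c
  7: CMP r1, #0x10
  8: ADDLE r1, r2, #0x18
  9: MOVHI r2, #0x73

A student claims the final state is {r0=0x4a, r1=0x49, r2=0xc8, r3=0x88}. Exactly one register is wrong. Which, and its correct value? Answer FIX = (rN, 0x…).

FIX = (r2, 0x73)

[0] flags=0010 → (cmp)
[1] flags=0010 LT?F → skip
[2] flags=0010 VS?F → skip
[3] flags=0010 GT?T → r3=0x88
[4] flags=0000 → (cmp)
[5] flags=0000 VC?T → r1=0xc5
[6] flags=0000 GT?T → r2=0x31
[7] flags=1010 → (cmp)
[8] flags=1010 LE?T → r1=0x49
[9] flags=1010 HI?T → r2=0x73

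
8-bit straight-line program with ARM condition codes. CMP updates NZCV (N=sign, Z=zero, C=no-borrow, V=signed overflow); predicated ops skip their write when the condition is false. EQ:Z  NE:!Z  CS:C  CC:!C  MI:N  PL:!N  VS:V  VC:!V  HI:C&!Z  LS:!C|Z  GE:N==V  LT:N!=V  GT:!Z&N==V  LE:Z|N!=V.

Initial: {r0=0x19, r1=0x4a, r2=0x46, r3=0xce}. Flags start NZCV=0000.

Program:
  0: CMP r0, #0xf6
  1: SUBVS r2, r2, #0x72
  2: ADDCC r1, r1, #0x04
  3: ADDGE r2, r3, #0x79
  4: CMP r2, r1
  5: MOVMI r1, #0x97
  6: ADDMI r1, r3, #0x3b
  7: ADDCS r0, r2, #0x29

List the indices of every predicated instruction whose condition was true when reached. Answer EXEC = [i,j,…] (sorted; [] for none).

0: ✓ CMP  NZCV=0000
1: · SUBVS
2: ✓ ADDCC  r1←0x4e
3: ✓ ADDGE  r2←0x47
4: ✓ CMP  NZCV=1000
5: ✓ MOVMI  r1←0x97
6: ✓ ADDMI  r1←0x09
7: · ADDCS

EXEC = [2,3,5,6]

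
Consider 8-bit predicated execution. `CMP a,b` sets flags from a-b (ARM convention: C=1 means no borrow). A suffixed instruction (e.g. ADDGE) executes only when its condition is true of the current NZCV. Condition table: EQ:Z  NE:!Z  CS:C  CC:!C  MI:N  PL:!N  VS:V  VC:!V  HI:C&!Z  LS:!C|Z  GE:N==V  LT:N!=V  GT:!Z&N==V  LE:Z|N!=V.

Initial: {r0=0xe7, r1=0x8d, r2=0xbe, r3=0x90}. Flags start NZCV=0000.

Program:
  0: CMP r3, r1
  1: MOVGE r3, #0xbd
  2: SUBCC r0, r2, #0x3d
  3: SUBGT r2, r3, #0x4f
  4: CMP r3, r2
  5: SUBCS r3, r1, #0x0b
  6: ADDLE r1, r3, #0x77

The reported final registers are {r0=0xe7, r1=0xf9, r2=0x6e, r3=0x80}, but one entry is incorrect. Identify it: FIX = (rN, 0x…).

FIX = (r3, 0x82)

0: ✓ CMP  NZCV=0010
1: ✓ MOVGE  r3←0xbd
2: · SUBCC
3: ✓ SUBGT  r2←0x6e
4: ✓ CMP  NZCV=0011
5: ✓ SUBCS  r3←0x82
6: ✓ ADDLE  r1←0xf9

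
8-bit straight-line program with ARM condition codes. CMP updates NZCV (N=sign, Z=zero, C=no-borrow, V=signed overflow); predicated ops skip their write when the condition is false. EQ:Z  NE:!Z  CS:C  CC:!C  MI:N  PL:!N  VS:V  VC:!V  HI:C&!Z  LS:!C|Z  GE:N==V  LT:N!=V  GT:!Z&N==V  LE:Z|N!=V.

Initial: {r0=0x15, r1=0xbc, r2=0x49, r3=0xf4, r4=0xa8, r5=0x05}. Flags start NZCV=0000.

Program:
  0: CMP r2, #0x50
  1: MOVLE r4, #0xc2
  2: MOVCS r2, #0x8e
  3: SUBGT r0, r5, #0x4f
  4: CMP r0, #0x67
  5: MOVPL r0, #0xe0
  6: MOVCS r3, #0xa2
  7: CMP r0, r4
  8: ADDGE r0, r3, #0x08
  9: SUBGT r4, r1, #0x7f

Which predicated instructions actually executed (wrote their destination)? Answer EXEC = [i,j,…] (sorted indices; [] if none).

EXEC = [1,8,9]

0: ✓ CMP  NZCV=1000
1: ✓ MOVLE  r4←0xc2
2: · MOVCS
3: · SUBGT
4: ✓ CMP  NZCV=1000
5: · MOVPL
6: · MOVCS
7: ✓ CMP  NZCV=0000
8: ✓ ADDGE  r0←0xfc
9: ✓ SUBGT  r4←0x3d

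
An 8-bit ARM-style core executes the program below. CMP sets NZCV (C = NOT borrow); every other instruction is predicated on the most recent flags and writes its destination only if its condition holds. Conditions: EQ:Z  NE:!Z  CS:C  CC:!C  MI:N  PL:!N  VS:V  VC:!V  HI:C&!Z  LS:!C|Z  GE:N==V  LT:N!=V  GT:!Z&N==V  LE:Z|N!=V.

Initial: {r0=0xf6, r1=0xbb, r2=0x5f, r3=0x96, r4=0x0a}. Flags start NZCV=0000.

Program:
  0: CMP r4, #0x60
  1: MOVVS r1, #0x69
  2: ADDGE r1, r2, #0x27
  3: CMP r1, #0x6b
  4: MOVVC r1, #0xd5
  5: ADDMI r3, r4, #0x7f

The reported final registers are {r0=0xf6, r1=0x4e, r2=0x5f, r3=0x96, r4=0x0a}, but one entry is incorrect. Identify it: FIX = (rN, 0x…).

[0] flags=1000 → (cmp)
[1] flags=1000 VS?F → skip
[2] flags=1000 GE?F → skip
[3] flags=0011 → (cmp)
[4] flags=0011 VC?F → skip
[5] flags=0011 MI?F → skip

FIX = (r1, 0xbb)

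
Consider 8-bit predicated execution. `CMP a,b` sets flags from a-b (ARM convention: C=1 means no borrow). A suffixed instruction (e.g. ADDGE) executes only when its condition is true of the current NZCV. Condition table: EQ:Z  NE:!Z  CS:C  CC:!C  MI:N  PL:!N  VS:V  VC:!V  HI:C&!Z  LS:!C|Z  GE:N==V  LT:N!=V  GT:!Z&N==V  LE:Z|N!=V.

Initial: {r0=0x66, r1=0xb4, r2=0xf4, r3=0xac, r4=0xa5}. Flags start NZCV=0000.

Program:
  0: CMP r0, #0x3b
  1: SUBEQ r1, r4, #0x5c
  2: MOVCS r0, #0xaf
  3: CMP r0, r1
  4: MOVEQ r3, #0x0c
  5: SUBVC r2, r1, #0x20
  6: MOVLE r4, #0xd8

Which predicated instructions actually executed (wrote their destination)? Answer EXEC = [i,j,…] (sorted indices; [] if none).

EXEC = [2,5,6]

[0] flags=0010 → (cmp)
[1] flags=0010 EQ?F → skip
[2] flags=0010 CS?T → r0=0xaf
[3] flags=1000 → (cmp)
[4] flags=1000 EQ?F → skip
[5] flags=1000 VC?T → r2=0x94
[6] flags=1000 LE?T → r4=0xd8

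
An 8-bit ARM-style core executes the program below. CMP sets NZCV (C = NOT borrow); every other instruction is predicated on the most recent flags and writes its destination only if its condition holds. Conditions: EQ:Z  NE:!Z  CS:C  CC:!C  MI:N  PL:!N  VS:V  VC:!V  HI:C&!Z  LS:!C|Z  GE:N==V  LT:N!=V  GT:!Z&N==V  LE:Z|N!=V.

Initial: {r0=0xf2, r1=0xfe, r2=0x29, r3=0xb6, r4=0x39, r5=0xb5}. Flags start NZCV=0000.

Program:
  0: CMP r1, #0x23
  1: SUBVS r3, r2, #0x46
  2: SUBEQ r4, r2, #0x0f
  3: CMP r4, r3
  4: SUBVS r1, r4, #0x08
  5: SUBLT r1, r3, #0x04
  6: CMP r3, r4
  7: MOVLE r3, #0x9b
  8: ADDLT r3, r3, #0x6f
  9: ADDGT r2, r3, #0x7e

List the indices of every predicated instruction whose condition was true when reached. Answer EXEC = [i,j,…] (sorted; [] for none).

EXEC = [4,7,8]

[0] flags=1010 → (cmp)
[1] flags=1010 VS?F → skip
[2] flags=1010 EQ?F → skip
[3] flags=1001 → (cmp)
[4] flags=1001 VS?T → r1=0x31
[5] flags=1001 LT?F → skip
[6] flags=0011 → (cmp)
[7] flags=0011 LE?T → r3=0x9b
[8] flags=0011 LT?T → r3=0x0a
[9] flags=0011 GT?F → skip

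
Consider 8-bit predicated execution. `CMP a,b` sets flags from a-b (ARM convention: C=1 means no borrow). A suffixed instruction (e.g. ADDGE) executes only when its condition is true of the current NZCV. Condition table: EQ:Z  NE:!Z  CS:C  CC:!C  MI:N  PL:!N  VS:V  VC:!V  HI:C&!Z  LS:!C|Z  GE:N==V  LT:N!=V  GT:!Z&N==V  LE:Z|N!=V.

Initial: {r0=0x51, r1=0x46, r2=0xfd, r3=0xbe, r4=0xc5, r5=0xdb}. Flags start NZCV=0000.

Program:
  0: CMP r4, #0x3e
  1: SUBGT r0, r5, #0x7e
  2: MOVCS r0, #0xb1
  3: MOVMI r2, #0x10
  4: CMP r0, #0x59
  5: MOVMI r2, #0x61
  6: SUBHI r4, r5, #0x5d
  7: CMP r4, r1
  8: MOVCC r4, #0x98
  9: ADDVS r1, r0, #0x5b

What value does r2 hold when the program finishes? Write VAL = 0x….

VAL = 0x10

0: ✓ CMP  NZCV=1010
1: · SUBGT
2: ✓ MOVCS  r0←0xb1
3: ✓ MOVMI  r2←0x10
4: ✓ CMP  NZCV=0011
5: · MOVMI
6: ✓ SUBHI  r4←0x7e
7: ✓ CMP  NZCV=0010
8: · MOVCC
9: · ADDVS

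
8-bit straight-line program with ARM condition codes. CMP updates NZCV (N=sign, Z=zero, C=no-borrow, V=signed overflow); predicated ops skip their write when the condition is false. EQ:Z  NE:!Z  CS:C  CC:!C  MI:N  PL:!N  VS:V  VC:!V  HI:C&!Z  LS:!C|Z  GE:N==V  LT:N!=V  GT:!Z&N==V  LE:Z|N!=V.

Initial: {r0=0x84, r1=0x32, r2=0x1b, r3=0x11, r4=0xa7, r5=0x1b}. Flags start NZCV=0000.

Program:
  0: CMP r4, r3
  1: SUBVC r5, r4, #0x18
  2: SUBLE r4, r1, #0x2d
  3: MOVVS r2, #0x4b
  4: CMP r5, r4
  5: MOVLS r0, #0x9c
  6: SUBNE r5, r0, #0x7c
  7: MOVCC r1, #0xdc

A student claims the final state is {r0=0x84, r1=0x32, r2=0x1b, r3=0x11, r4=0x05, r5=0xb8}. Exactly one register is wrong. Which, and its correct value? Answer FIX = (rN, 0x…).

[0] flags=1010 → (cmp)
[1] flags=1010 VC?T → r5=0x8f
[2] flags=1010 LE?T → r4=0x05
[3] flags=1010 VS?F → skip
[4] flags=1010 → (cmp)
[5] flags=1010 LS?F → skip
[6] flags=1010 NE?T → r5=0x08
[7] flags=1010 CC?F → skip

FIX = (r5, 0x08)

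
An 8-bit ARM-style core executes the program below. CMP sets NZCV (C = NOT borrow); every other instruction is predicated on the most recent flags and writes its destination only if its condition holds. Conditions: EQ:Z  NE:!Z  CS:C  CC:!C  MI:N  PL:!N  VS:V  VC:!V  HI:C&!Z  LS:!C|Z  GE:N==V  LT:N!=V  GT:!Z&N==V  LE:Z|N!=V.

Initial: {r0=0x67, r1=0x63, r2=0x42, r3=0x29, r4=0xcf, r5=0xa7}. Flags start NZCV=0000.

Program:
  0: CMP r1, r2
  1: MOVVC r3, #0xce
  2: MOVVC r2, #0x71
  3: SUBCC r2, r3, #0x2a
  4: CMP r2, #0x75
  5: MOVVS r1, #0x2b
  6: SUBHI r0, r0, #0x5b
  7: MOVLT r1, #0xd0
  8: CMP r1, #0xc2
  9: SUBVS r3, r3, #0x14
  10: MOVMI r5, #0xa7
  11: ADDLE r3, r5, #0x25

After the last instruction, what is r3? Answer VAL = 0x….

0: ✓ CMP  NZCV=0010
1: ✓ MOVVC  r3←0xce
2: ✓ MOVVC  r2←0x71
3: · SUBCC
4: ✓ CMP  NZCV=1000
5: · MOVVS
6: · SUBHI
7: ✓ MOVLT  r1←0xd0
8: ✓ CMP  NZCV=0010
9: · SUBVS
10: · MOVMI
11: · ADDLE

VAL = 0xce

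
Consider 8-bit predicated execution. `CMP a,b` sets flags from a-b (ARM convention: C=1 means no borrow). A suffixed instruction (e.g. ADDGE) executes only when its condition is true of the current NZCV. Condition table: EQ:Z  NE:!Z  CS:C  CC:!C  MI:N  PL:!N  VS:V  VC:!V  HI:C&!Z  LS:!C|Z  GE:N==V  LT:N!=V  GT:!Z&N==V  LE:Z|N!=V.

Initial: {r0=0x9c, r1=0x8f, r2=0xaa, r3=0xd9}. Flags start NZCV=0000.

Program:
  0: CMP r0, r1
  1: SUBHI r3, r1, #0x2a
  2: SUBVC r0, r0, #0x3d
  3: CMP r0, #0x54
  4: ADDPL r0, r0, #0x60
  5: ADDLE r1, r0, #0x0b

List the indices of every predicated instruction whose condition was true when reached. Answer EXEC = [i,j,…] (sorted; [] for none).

[0] flags=0010 → (cmp)
[1] flags=0010 HI?T → r3=0x65
[2] flags=0010 VC?T → r0=0x5f
[3] flags=0010 → (cmp)
[4] flags=0010 PL?T → r0=0xbf
[5] flags=0010 LE?F → skip

EXEC = [1,2,4]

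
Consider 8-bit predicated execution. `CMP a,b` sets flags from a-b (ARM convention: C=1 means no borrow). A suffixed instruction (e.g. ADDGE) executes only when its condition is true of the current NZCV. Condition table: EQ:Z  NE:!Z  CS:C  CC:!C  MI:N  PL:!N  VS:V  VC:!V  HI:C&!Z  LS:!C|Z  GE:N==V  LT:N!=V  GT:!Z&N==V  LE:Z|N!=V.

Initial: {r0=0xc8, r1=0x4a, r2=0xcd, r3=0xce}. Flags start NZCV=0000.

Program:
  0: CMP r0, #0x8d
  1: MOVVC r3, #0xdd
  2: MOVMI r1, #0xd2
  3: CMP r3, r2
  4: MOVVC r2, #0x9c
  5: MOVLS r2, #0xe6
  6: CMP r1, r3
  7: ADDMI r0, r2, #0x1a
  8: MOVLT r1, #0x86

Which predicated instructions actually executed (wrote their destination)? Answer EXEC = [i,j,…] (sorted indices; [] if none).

EXEC = [1,4]

[0] flags=0010 → (cmp)
[1] flags=0010 VC?T → r3=0xdd
[2] flags=0010 MI?F → skip
[3] flags=0010 → (cmp)
[4] flags=0010 VC?T → r2=0x9c
[5] flags=0010 LS?F → skip
[6] flags=0000 → (cmp)
[7] flags=0000 MI?F → skip
[8] flags=0000 LT?F → skip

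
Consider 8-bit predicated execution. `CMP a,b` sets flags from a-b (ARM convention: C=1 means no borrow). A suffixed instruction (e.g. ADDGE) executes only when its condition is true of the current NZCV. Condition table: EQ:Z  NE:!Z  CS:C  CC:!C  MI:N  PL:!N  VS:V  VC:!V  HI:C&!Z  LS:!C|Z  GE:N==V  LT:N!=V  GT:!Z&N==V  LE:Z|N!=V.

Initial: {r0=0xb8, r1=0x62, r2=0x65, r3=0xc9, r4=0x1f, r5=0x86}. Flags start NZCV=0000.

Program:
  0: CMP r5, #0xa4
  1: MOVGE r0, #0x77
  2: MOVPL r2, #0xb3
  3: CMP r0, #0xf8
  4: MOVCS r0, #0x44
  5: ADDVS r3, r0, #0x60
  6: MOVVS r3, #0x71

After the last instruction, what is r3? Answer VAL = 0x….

0: ✓ CMP  NZCV=1000
1: · MOVGE
2: · MOVPL
3: ✓ CMP  NZCV=1000
4: · MOVCS
5: · ADDVS
6: · MOVVS

VAL = 0xc9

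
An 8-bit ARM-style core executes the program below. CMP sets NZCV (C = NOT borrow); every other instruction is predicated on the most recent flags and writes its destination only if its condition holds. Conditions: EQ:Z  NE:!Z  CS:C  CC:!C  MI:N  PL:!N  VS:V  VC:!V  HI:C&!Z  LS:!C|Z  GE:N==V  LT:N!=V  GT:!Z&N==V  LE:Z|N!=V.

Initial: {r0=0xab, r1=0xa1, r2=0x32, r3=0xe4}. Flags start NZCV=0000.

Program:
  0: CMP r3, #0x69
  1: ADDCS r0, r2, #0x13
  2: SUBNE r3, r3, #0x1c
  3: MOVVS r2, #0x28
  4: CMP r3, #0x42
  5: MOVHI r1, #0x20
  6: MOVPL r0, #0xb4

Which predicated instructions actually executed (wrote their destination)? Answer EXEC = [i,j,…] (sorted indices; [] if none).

[0] flags=0011 → (cmp)
[1] flags=0011 CS?T → r0=0x45
[2] flags=0011 NE?T → r3=0xc8
[3] flags=0011 VS?T → r2=0x28
[4] flags=1010 → (cmp)
[5] flags=1010 HI?T → r1=0x20
[6] flags=1010 PL?F → skip

EXEC = [1,2,3,5]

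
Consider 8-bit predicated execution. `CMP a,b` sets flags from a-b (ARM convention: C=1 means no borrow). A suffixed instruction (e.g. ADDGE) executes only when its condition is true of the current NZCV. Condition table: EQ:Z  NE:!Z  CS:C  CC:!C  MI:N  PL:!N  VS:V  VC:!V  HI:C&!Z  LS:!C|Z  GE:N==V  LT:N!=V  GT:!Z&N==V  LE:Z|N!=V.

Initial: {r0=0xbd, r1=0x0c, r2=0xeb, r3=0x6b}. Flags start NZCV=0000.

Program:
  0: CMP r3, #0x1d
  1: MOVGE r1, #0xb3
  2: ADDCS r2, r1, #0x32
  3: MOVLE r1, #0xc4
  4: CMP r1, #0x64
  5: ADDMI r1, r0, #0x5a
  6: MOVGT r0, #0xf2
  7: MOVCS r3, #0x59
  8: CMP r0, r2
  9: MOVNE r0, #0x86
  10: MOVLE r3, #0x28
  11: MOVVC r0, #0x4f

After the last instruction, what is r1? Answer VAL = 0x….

[0] flags=0010 → (cmp)
[1] flags=0010 GE?T → r1=0xb3
[2] flags=0010 CS?T → r2=0xe5
[3] flags=0010 LE?F → skip
[4] flags=0011 → (cmp)
[5] flags=0011 MI?F → skip
[6] flags=0011 GT?F → skip
[7] flags=0011 CS?T → r3=0x59
[8] flags=1000 → (cmp)
[9] flags=1000 NE?T → r0=0x86
[10] flags=1000 LE?T → r3=0x28
[11] flags=1000 VC?T → r0=0x4f

VAL = 0xb3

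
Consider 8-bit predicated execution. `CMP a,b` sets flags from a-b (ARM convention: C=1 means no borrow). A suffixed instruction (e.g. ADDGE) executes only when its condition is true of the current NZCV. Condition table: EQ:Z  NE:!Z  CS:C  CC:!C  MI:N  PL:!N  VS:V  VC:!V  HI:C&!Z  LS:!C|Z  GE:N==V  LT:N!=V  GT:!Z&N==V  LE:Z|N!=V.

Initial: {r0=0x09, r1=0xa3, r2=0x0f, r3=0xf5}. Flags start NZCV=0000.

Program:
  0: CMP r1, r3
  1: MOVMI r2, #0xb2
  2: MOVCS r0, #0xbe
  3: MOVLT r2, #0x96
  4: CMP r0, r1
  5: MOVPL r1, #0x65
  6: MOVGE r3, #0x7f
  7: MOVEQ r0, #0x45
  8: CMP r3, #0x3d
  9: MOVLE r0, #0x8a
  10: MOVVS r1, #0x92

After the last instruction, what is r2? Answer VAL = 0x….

VAL = 0x96

[0] flags=1000 → (cmp)
[1] flags=1000 MI?T → r2=0xb2
[2] flags=1000 CS?F → skip
[3] flags=1000 LT?T → r2=0x96
[4] flags=0000 → (cmp)
[5] flags=0000 PL?T → r1=0x65
[6] flags=0000 GE?T → r3=0x7f
[7] flags=0000 EQ?F → skip
[8] flags=0010 → (cmp)
[9] flags=0010 LE?F → skip
[10] flags=0010 VS?F → skip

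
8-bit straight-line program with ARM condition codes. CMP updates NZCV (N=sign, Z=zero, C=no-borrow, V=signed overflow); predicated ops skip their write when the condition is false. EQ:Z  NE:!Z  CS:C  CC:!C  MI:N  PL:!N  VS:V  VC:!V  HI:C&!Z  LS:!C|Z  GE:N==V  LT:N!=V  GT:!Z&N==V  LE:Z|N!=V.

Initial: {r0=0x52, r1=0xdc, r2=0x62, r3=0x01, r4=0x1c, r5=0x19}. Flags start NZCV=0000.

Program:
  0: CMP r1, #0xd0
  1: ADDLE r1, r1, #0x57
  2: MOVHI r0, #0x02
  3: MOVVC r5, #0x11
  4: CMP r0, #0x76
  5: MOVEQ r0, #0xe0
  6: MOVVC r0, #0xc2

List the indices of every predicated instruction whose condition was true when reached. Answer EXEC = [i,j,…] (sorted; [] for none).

[0] flags=0010 → (cmp)
[1] flags=0010 LE?F → skip
[2] flags=0010 HI?T → r0=0x02
[3] flags=0010 VC?T → r5=0x11
[4] flags=1000 → (cmp)
[5] flags=1000 EQ?F → skip
[6] flags=1000 VC?T → r0=0xc2

EXEC = [2,3,6]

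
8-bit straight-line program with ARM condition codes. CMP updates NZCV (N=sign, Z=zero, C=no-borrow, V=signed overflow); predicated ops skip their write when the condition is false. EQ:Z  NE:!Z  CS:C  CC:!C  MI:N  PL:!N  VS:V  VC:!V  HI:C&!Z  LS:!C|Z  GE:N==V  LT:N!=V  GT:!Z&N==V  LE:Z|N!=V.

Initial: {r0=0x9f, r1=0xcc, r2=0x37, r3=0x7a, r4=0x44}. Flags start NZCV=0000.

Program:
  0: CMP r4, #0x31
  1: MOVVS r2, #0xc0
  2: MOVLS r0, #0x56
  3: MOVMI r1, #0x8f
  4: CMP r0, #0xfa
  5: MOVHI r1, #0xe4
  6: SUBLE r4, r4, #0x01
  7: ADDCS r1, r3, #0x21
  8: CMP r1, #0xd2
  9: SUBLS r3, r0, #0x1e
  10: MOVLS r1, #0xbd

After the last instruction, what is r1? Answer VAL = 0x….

[0] flags=0010 → (cmp)
[1] flags=0010 VS?F → skip
[2] flags=0010 LS?F → skip
[3] flags=0010 MI?F → skip
[4] flags=1000 → (cmp)
[5] flags=1000 HI?F → skip
[6] flags=1000 LE?T → r4=0x43
[7] flags=1000 CS?F → skip
[8] flags=1000 → (cmp)
[9] flags=1000 LS?T → r3=0x81
[10] flags=1000 LS?T → r1=0xbd

VAL = 0xbd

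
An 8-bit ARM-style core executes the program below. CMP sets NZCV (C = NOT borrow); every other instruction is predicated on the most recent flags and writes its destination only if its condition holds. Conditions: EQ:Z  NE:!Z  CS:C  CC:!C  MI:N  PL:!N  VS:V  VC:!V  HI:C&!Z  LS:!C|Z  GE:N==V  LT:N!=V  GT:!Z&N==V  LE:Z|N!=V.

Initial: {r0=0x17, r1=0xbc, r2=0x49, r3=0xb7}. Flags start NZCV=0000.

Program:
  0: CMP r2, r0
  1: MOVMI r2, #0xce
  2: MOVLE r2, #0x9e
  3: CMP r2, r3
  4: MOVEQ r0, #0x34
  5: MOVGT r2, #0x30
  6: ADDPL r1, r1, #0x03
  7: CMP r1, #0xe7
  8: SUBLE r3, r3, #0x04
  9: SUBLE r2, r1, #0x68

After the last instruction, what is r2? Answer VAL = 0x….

[0] flags=0010 → (cmp)
[1] flags=0010 MI?F → skip
[2] flags=0010 LE?F → skip
[3] flags=1001 → (cmp)
[4] flags=1001 EQ?F → skip
[5] flags=1001 GT?T → r2=0x30
[6] flags=1001 PL?F → skip
[7] flags=1000 → (cmp)
[8] flags=1000 LE?T → r3=0xb3
[9] flags=1000 LE?T → r2=0x54

VAL = 0x54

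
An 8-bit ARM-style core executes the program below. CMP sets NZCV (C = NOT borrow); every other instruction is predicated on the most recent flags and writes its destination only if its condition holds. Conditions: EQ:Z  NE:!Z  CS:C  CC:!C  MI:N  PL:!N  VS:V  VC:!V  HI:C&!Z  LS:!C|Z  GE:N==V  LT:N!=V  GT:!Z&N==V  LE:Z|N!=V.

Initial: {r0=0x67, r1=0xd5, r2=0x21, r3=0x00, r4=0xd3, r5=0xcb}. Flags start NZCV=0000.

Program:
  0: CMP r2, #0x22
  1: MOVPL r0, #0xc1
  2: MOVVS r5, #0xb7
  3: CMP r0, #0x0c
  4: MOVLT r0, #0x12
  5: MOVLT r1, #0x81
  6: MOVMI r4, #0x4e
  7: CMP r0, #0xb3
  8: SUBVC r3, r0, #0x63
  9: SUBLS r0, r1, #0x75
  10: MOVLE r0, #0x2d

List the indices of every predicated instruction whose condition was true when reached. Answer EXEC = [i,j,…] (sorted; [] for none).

EXEC = [9]

0: ✓ CMP  NZCV=1000
1: · MOVPL
2: · MOVVS
3: ✓ CMP  NZCV=0010
4: · MOVLT
5: · MOVLT
6: · MOVMI
7: ✓ CMP  NZCV=1001
8: · SUBVC
9: ✓ SUBLS  r0←0x60
10: · MOVLE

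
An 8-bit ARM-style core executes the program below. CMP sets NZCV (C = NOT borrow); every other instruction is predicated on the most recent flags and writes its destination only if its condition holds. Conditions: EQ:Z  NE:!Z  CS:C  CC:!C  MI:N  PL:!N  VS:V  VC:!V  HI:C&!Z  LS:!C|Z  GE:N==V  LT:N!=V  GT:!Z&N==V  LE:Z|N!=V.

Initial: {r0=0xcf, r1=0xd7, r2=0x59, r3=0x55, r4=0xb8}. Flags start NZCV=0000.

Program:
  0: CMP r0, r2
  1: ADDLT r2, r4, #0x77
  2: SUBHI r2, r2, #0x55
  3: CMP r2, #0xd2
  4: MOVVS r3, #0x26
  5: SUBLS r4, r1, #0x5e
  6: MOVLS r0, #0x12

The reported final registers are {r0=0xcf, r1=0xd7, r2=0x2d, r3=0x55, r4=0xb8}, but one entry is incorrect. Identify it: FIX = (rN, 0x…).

FIX = (r2, 0xda)

[0] flags=0011 → (cmp)
[1] flags=0011 LT?T → r2=0x2f
[2] flags=0011 HI?T → r2=0xda
[3] flags=0010 → (cmp)
[4] flags=0010 VS?F → skip
[5] flags=0010 LS?F → skip
[6] flags=0010 LS?F → skip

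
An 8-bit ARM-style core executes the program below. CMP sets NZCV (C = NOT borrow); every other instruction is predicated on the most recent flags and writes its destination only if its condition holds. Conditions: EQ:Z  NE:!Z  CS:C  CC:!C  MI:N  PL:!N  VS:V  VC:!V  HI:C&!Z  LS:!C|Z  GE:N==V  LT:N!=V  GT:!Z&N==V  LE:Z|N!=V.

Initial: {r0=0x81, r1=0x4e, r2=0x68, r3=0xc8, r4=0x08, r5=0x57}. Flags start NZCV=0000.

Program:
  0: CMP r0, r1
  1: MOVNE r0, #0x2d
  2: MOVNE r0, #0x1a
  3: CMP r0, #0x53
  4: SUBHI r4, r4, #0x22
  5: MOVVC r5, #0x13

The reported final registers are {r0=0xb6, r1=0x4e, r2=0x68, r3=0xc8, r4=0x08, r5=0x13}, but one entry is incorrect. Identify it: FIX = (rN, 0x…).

FIX = (r0, 0x1a)

[0] flags=0011 → (cmp)
[1] flags=0011 NE?T → r0=0x2d
[2] flags=0011 NE?T → r0=0x1a
[3] flags=1000 → (cmp)
[4] flags=1000 HI?F → skip
[5] flags=1000 VC?T → r5=0x13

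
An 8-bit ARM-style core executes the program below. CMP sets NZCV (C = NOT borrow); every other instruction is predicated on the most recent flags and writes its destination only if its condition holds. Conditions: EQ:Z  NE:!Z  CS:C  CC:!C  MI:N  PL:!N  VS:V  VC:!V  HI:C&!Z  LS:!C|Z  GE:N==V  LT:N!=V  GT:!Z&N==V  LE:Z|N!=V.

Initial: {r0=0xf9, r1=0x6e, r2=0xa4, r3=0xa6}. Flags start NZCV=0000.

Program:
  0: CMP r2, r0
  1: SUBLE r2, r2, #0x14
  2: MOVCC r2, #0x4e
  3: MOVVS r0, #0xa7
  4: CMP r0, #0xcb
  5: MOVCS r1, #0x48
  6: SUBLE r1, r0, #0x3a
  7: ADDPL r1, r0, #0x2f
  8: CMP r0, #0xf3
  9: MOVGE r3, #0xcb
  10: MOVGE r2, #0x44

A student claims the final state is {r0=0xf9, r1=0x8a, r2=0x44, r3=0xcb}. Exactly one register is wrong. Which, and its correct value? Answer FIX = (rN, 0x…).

0: ✓ CMP  NZCV=1000
1: ✓ SUBLE  r2←0x90
2: ✓ MOVCC  r2←0x4e
3: · MOVVS
4: ✓ CMP  NZCV=0010
5: ✓ MOVCS  r1←0x48
6: · SUBLE
7: ✓ ADDPL  r1←0x28
8: ✓ CMP  NZCV=0010
9: ✓ MOVGE  r3←0xcb
10: ✓ MOVGE  r2←0x44

FIX = (r1, 0x28)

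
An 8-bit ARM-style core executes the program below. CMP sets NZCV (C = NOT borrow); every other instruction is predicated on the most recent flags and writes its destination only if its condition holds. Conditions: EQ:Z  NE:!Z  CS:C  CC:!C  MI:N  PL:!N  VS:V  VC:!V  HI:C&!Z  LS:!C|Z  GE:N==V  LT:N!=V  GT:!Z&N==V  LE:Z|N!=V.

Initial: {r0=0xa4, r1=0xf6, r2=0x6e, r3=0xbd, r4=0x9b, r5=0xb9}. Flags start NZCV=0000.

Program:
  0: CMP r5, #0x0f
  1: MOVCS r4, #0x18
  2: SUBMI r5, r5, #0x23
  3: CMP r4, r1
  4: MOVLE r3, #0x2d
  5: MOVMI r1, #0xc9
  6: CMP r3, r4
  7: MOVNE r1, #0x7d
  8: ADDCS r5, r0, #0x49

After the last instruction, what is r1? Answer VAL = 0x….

VAL = 0x7d

[0] flags=1010 → (cmp)
[1] flags=1010 CS?T → r4=0x18
[2] flags=1010 MI?T → r5=0x96
[3] flags=0000 → (cmp)
[4] flags=0000 LE?F → skip
[5] flags=0000 MI?F → skip
[6] flags=1010 → (cmp)
[7] flags=1010 NE?T → r1=0x7d
[8] flags=1010 CS?T → r5=0xed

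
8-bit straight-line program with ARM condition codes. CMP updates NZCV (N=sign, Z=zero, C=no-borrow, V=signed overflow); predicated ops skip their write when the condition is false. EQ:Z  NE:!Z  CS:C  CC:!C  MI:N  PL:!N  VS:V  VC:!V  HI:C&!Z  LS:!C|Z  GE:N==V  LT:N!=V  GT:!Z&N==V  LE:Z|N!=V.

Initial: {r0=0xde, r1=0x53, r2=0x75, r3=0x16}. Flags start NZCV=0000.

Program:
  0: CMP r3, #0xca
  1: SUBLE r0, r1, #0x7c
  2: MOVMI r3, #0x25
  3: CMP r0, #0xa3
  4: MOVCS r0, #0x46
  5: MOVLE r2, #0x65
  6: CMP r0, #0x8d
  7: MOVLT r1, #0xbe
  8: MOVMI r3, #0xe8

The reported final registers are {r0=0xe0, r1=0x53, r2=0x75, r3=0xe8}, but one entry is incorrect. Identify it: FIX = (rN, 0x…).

FIX = (r0, 0x46)

[0] flags=0000 → (cmp)
[1] flags=0000 LE?F → skip
[2] flags=0000 MI?F → skip
[3] flags=0010 → (cmp)
[4] flags=0010 CS?T → r0=0x46
[5] flags=0010 LE?F → skip
[6] flags=1001 → (cmp)
[7] flags=1001 LT?F → skip
[8] flags=1001 MI?T → r3=0xe8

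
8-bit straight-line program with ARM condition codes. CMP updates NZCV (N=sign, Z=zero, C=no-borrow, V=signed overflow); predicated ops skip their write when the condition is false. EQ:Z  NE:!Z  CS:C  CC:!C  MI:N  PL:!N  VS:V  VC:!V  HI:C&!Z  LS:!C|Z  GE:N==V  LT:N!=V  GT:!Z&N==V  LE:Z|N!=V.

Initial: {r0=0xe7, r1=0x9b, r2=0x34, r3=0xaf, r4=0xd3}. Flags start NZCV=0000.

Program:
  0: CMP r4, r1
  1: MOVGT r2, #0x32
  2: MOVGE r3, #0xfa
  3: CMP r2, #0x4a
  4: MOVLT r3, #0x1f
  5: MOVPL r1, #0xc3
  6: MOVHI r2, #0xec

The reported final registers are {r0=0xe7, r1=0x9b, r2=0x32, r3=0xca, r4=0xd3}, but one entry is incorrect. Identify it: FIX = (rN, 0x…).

FIX = (r3, 0x1f)

[0] flags=0010 → (cmp)
[1] flags=0010 GT?T → r2=0x32
[2] flags=0010 GE?T → r3=0xfa
[3] flags=1000 → (cmp)
[4] flags=1000 LT?T → r3=0x1f
[5] flags=1000 PL?F → skip
[6] flags=1000 HI?F → skip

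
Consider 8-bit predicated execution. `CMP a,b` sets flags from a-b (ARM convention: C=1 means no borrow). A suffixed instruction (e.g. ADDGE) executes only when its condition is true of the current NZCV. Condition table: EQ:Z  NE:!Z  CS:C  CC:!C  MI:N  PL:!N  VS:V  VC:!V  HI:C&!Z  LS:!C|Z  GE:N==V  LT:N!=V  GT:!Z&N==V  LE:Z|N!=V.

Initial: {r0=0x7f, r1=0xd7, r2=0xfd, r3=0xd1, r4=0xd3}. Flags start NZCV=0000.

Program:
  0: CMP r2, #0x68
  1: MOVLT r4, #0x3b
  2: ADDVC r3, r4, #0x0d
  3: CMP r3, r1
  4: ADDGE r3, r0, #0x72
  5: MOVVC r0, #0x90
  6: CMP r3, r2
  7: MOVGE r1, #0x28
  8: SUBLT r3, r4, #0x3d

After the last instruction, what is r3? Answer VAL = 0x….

VAL = 0xfe

[0] flags=1010 → (cmp)
[1] flags=1010 LT?T → r4=0x3b
[2] flags=1010 VC?T → r3=0x48
[3] flags=0000 → (cmp)
[4] flags=0000 GE?T → r3=0xf1
[5] flags=0000 VC?T → r0=0x90
[6] flags=1000 → (cmp)
[7] flags=1000 GE?F → skip
[8] flags=1000 LT?T → r3=0xfe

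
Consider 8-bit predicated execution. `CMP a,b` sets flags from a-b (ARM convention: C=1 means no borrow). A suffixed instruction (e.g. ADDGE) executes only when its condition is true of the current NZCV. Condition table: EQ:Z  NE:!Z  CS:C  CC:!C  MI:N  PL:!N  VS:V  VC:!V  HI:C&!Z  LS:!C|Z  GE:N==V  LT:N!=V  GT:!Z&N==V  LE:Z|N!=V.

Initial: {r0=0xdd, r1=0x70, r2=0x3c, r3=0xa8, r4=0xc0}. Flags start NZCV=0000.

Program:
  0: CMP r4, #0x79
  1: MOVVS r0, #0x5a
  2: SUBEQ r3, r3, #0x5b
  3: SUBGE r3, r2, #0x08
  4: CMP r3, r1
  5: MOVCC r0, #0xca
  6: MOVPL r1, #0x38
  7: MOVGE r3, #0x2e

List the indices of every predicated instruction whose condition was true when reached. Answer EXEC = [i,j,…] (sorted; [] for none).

EXEC = [1,6]

0: ✓ CMP  NZCV=0011
1: ✓ MOVVS  r0←0x5a
2: · SUBEQ
3: · SUBGE
4: ✓ CMP  NZCV=0011
5: · MOVCC
6: ✓ MOVPL  r1←0x38
7: · MOVGE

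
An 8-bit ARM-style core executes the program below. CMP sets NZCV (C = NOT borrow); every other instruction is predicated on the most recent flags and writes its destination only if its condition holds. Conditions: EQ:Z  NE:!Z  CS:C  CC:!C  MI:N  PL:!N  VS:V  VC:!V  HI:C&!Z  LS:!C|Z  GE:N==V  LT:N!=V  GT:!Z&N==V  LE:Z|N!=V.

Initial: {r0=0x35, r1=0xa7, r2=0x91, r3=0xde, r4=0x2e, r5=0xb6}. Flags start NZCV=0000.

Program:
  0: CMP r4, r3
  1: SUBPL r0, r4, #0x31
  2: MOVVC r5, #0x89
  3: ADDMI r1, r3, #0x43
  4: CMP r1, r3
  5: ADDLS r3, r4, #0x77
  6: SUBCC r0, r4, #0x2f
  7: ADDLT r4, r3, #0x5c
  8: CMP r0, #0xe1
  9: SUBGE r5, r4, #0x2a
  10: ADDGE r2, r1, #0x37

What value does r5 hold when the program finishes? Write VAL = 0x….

[0] flags=0000 → (cmp)
[1] flags=0000 PL?T → r0=0xfd
[2] flags=0000 VC?T → r5=0x89
[3] flags=0000 MI?F → skip
[4] flags=1000 → (cmp)
[5] flags=1000 LS?T → r3=0xa5
[6] flags=1000 CC?T → r0=0xff
[7] flags=1000 LT?T → r4=0x01
[8] flags=0010 → (cmp)
[9] flags=0010 GE?T → r5=0xd7
[10] flags=0010 GE?T → r2=0xde

VAL = 0xd7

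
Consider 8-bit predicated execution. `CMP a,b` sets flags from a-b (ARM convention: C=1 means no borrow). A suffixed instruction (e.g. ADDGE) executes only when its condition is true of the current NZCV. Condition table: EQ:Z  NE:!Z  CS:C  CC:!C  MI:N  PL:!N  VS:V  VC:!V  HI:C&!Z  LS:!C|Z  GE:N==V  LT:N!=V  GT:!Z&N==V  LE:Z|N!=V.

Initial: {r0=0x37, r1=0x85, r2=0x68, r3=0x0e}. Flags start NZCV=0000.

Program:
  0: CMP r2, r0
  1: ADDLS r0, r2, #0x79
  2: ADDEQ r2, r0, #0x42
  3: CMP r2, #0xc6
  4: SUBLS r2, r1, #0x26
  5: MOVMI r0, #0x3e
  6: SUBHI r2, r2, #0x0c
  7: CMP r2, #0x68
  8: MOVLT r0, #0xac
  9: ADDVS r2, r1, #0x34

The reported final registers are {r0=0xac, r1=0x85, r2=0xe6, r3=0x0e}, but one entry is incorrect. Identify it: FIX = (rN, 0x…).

[0] flags=0010 → (cmp)
[1] flags=0010 LS?F → skip
[2] flags=0010 EQ?F → skip
[3] flags=1001 → (cmp)
[4] flags=1001 LS?T → r2=0x5f
[5] flags=1001 MI?T → r0=0x3e
[6] flags=1001 HI?F → skip
[7] flags=1000 → (cmp)
[8] flags=1000 LT?T → r0=0xac
[9] flags=1000 VS?F → skip

FIX = (r2, 0x5f)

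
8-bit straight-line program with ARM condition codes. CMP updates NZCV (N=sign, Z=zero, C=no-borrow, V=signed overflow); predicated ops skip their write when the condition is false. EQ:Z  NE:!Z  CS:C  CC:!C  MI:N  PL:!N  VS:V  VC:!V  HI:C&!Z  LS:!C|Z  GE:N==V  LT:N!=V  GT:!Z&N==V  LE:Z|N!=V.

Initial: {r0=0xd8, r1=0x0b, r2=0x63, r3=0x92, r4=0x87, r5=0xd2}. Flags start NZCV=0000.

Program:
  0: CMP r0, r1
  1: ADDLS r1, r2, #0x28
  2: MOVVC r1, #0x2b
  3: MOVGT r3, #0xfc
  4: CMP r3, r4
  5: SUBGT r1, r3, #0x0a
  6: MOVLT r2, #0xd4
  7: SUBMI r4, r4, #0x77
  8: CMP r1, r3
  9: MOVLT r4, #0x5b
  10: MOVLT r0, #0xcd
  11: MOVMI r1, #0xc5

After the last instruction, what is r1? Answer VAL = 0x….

0: ✓ CMP  NZCV=1010
1: · ADDLS
2: ✓ MOVVC  r1←0x2b
3: · MOVGT
4: ✓ CMP  NZCV=0010
5: ✓ SUBGT  r1←0x88
6: · MOVLT
7: · SUBMI
8: ✓ CMP  NZCV=1000
9: ✓ MOVLT  r4←0x5b
10: ✓ MOVLT  r0←0xcd
11: ✓ MOVMI  r1←0xc5

VAL = 0xc5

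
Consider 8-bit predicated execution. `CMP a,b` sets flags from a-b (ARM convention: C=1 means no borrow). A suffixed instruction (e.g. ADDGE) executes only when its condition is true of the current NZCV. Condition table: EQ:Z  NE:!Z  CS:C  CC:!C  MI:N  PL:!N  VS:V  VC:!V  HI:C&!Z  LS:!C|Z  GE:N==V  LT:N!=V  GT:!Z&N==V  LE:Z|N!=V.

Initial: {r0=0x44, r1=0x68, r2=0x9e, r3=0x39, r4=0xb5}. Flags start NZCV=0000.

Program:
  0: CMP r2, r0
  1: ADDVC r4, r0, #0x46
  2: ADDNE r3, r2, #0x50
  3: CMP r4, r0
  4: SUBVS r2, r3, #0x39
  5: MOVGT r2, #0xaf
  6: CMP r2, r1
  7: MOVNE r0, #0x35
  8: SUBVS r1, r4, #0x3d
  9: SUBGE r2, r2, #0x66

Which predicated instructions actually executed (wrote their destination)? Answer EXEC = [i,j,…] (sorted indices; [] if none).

[0] flags=0011 → (cmp)
[1] flags=0011 VC?F → skip
[2] flags=0011 NE?T → r3=0xee
[3] flags=0011 → (cmp)
[4] flags=0011 VS?T → r2=0xb5
[5] flags=0011 GT?F → skip
[6] flags=0011 → (cmp)
[7] flags=0011 NE?T → r0=0x35
[8] flags=0011 VS?T → r1=0x78
[9] flags=0011 GE?F → skip

EXEC = [2,4,7,8]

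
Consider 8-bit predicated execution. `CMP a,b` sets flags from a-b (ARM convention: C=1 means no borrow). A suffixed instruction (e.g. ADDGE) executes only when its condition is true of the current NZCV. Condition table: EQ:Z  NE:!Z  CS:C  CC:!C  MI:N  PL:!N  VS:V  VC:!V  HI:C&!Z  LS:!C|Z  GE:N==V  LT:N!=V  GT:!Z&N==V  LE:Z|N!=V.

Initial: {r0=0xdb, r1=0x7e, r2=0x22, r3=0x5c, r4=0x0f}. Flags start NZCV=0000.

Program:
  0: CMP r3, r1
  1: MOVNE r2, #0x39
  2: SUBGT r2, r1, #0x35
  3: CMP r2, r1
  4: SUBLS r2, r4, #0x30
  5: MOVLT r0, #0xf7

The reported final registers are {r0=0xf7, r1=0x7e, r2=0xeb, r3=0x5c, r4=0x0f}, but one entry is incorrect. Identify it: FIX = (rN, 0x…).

[0] flags=1000 → (cmp)
[1] flags=1000 NE?T → r2=0x39
[2] flags=1000 GT?F → skip
[3] flags=1000 → (cmp)
[4] flags=1000 LS?T → r2=0xdf
[5] flags=1000 LT?T → r0=0xf7

FIX = (r2, 0xdf)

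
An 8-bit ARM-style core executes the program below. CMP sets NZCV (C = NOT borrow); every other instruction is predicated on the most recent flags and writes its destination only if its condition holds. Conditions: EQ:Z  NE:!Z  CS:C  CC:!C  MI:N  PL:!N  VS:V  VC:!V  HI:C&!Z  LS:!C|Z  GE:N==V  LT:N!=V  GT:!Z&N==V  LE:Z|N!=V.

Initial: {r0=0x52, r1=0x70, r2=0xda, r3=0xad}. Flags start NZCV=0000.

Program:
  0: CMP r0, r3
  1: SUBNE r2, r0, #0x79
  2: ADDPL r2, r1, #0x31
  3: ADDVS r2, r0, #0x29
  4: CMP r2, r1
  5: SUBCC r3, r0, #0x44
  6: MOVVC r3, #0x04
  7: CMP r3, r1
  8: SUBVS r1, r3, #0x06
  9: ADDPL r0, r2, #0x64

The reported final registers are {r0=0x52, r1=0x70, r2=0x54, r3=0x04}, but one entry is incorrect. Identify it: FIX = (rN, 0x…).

0: ✓ CMP  NZCV=1001
1: ✓ SUBNE  r2←0xd9
2: · ADDPL
3: ✓ ADDVS  r2←0x7b
4: ✓ CMP  NZCV=0010
5: · SUBCC
6: ✓ MOVVC  r3←0x04
7: ✓ CMP  NZCV=1000
8: · SUBVS
9: · ADDPL

FIX = (r2, 0x7b)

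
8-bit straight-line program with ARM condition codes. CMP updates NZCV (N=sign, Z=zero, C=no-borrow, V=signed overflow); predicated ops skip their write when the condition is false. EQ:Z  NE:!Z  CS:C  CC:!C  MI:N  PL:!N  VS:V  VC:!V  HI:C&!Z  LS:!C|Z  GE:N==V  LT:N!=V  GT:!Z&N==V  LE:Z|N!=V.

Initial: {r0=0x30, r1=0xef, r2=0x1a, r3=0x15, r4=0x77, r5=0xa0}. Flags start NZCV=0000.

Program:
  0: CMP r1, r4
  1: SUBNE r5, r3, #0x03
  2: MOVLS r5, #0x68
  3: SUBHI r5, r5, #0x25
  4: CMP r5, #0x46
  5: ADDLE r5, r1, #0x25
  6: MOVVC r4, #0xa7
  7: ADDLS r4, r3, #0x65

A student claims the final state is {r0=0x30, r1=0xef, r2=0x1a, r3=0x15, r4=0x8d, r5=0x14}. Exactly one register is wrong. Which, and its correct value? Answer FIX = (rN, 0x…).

[0] flags=0011 → (cmp)
[1] flags=0011 NE?T → r5=0x12
[2] flags=0011 LS?F → skip
[3] flags=0011 HI?T → r5=0xed
[4] flags=1010 → (cmp)
[5] flags=1010 LE?T → r5=0x14
[6] flags=1010 VC?T → r4=0xa7
[7] flags=1010 LS?F → skip

FIX = (r4, 0xa7)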